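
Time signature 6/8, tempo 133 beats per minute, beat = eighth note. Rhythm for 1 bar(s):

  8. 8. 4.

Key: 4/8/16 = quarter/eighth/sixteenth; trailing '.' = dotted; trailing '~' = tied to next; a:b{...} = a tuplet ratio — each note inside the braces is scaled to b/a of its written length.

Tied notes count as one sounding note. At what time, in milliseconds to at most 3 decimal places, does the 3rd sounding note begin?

note 3 onset = 3b = 1353.383ms

1. 0.0ms @ 0 + 676.692ms (3/2)
2. 676.692ms @ 3/2 + 676.692ms (3/2)
3. 1353.383ms @ 3 + 1353.383ms (3)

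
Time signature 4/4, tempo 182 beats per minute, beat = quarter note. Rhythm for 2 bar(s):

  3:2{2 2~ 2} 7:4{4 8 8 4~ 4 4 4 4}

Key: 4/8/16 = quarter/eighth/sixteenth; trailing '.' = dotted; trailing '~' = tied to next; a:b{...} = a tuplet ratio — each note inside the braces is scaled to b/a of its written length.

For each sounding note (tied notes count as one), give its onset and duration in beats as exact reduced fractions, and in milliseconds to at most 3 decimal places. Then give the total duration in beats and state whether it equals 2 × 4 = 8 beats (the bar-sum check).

1) 0.0ms=0b +439.56ms=4/3b
2) 439.56ms=4/3b +879.121ms=8/3b
3) 1318.681ms=4b +188.383ms=4/7b
4) 1507.064ms=32/7b +94.192ms=2/7b
5) 1601.256ms=34/7b +94.192ms=2/7b
6) 1695.447ms=36/7b +376.766ms=8/7b
7) 2072.214ms=44/7b +188.383ms=4/7b
8) 2260.597ms=48/7b +188.383ms=4/7b
9) 2448.98ms=52/7b +188.383ms=4/7b
Σ=8b of 8 (182bpm 4/4) — PASS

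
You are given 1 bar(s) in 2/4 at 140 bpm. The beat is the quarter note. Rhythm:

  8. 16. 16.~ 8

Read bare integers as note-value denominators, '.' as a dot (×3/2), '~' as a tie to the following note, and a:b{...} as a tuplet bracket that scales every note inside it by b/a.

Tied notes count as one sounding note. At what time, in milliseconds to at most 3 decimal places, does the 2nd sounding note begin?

1. 0.0ms @ 0 + 321.429ms (3/4)
2. 321.429ms @ 3/4 + 160.714ms (3/8)
3. 482.143ms @ 9/8 + 375.0ms (7/8)

note 2 onset = 3/4b = 321.429ms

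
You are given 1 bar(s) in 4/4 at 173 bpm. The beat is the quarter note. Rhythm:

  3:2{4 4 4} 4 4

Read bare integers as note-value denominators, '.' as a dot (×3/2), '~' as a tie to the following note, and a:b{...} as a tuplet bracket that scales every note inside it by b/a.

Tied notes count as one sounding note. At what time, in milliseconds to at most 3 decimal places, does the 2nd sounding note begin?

note 2 onset = 2/3b = 231.214ms

1. 0.0ms @ 0 + 231.214ms (2/3)
2. 231.214ms @ 2/3 + 231.214ms (2/3)
3. 462.428ms @ 4/3 + 231.214ms (2/3)
4. 693.642ms @ 2 + 346.821ms (1)
5. 1040.462ms @ 3 + 346.821ms (1)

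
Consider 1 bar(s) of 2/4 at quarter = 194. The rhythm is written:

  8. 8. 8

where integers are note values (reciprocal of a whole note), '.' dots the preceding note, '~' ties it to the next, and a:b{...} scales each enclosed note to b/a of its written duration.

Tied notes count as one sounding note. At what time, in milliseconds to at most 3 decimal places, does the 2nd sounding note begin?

1. 0.0ms @ 0 + 231.959ms (3/4)
2. 231.959ms @ 3/4 + 231.959ms (3/4)
3. 463.918ms @ 3/2 + 154.639ms (1/2)

note 2 onset = 3/4b = 231.959ms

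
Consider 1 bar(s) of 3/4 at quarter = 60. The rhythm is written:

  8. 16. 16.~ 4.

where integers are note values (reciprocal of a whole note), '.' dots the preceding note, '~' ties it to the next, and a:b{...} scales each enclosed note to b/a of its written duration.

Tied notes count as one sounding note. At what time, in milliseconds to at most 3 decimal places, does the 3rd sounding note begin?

1. 0.0ms @ 0 + 750.0ms (3/4)
2. 750.0ms @ 3/4 + 375.0ms (3/8)
3. 1125.0ms @ 9/8 + 1875.0ms (15/8)

note 3 onset = 9/8b = 1125.0ms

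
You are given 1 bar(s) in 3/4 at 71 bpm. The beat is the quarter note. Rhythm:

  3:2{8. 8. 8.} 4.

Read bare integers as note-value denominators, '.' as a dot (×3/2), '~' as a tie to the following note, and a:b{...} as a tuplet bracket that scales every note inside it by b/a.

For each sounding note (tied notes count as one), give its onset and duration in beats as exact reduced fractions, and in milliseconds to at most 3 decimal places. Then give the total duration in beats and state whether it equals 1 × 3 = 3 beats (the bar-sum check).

1) 0.0ms=0b +422.535ms=1/2b
2) 422.535ms=1/2b +422.535ms=1/2b
3) 845.07ms=1b +422.535ms=1/2b
4) 1267.606ms=3/2b +1267.606ms=3/2b
Σ=3b of 3 (71bpm 3/4) — PASS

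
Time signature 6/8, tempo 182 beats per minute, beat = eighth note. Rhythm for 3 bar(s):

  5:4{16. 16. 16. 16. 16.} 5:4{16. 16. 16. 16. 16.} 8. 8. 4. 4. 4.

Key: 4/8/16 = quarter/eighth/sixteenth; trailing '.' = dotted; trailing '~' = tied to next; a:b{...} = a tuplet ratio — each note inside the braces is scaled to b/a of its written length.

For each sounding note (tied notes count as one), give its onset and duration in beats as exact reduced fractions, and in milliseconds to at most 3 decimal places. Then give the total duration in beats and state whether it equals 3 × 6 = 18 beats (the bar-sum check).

1) 0.0ms=0b +197.802ms=3/5b
2) 197.802ms=3/5b +197.802ms=3/5b
3) 395.604ms=6/5b +197.802ms=3/5b
4) 593.407ms=9/5b +197.802ms=3/5b
5) 791.209ms=12/5b +197.802ms=3/5b
6) 989.011ms=3b +197.802ms=3/5b
7) 1186.813ms=18/5b +197.802ms=3/5b
8) 1384.615ms=21/5b +197.802ms=3/5b
9) 1582.418ms=24/5b +197.802ms=3/5b
10) 1780.22ms=27/5b +197.802ms=3/5b
11) 1978.022ms=6b +494.505ms=3/2b
12) 2472.527ms=15/2b +494.505ms=3/2b
13) 2967.033ms=9b +989.011ms=3b
14) 3956.044ms=12b +989.011ms=3b
15) 4945.055ms=15b +989.011ms=3b
Σ=18b of 18 (182bpm 6/8) — PASS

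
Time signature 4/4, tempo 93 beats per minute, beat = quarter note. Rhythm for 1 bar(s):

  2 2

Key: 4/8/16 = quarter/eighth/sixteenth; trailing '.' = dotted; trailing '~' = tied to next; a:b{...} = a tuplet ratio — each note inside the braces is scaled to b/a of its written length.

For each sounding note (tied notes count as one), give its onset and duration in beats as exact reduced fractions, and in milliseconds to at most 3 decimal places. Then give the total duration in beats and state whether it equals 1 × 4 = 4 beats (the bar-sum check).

1) 0.0ms=0b +1290.323ms=2b
2) 1290.323ms=2b +1290.323ms=2b
Σ=4b of 4 (93bpm 4/4) — PASS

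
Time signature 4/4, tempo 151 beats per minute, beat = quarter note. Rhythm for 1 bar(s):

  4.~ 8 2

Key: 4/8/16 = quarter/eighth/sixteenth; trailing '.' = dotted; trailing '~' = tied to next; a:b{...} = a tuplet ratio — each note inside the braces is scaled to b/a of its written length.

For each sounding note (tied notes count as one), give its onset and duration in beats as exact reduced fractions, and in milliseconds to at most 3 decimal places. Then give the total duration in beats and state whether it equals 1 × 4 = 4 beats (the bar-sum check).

1) 0.0ms=0b +794.702ms=2b
2) 794.702ms=2b +794.702ms=2b
Σ=4b of 4 (151bpm 4/4) — PASS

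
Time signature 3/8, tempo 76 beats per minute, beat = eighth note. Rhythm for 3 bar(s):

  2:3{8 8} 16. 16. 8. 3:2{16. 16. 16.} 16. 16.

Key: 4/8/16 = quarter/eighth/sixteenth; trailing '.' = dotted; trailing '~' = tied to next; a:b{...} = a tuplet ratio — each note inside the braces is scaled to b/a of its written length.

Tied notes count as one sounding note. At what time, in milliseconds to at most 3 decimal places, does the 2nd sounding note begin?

note 2 onset = 3/2b = 1184.211ms

1. 0.0ms @ 0 + 1184.211ms (3/2)
2. 1184.211ms @ 3/2 + 1184.211ms (3/2)
3. 2368.421ms @ 3 + 592.105ms (3/4)
4. 2960.526ms @ 15/4 + 592.105ms (3/4)
5. 3552.632ms @ 9/2 + 1184.211ms (3/2)
6. 4736.842ms @ 6 + 394.737ms (1/2)
7. 5131.579ms @ 13/2 + 394.737ms (1/2)
8. 5526.316ms @ 7 + 394.737ms (1/2)
9. 5921.053ms @ 15/2 + 592.105ms (3/4)
10. 6513.158ms @ 33/4 + 592.105ms (3/4)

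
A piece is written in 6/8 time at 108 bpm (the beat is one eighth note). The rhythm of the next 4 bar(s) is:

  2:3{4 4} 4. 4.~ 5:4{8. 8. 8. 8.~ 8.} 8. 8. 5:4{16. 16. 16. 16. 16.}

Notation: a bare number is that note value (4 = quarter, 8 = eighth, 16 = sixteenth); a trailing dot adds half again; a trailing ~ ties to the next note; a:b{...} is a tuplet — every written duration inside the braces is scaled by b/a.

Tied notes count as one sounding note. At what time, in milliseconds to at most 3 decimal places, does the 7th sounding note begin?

1. 0.0ms @ 0 + 1666.667ms (3)
2. 1666.667ms @ 3 + 1666.667ms (3)
3. 3333.333ms @ 6 + 1666.667ms (3)
4. 5000.0ms @ 9 + 2333.333ms (21/5)
5. 7333.333ms @ 66/5 + 666.667ms (6/5)
6. 8000.0ms @ 72/5 + 666.667ms (6/5)
7. 8666.667ms @ 78/5 + 1333.333ms (12/5)
8. 10000.0ms @ 18 + 833.333ms (3/2)
9. 10833.333ms @ 39/2 + 833.333ms (3/2)
10. 11666.667ms @ 21 + 333.333ms (3/5)
11. 12000.0ms @ 108/5 + 333.333ms (3/5)
12. 12333.333ms @ 111/5 + 333.333ms (3/5)
13. 12666.667ms @ 114/5 + 333.333ms (3/5)
14. 13000.0ms @ 117/5 + 333.333ms (3/5)

note 7 onset = 78/5b = 8666.667ms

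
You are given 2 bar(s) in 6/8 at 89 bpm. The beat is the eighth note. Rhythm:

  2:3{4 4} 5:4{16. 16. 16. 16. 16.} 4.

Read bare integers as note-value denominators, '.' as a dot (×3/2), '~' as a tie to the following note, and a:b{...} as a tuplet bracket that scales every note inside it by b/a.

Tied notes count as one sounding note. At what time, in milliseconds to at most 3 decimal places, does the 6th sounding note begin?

note 6 onset = 39/5b = 5258.427ms

1. 0.0ms @ 0 + 2022.472ms (3)
2. 2022.472ms @ 3 + 2022.472ms (3)
3. 4044.944ms @ 6 + 404.494ms (3/5)
4. 4449.438ms @ 33/5 + 404.494ms (3/5)
5. 4853.933ms @ 36/5 + 404.494ms (3/5)
6. 5258.427ms @ 39/5 + 404.494ms (3/5)
7. 5662.921ms @ 42/5 + 404.494ms (3/5)
8. 6067.416ms @ 9 + 2022.472ms (3)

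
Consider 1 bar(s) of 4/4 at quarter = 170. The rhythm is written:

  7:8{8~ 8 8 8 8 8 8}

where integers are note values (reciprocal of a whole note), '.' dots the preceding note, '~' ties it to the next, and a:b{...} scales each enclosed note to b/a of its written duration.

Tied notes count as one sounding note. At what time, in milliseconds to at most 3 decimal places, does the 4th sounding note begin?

1. 0.0ms @ 0 + 403.361ms (8/7)
2. 403.361ms @ 8/7 + 201.681ms (4/7)
3. 605.042ms @ 12/7 + 201.681ms (4/7)
4. 806.723ms @ 16/7 + 201.681ms (4/7)
5. 1008.403ms @ 20/7 + 201.681ms (4/7)
6. 1210.084ms @ 24/7 + 201.681ms (4/7)

note 4 onset = 16/7b = 806.723ms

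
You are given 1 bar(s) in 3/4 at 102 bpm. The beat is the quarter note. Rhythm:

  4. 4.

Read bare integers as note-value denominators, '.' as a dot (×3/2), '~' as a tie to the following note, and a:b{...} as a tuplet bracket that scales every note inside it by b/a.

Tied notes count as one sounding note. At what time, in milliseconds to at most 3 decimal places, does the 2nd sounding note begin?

1. 0.0ms @ 0 + 882.353ms (3/2)
2. 882.353ms @ 3/2 + 882.353ms (3/2)

note 2 onset = 3/2b = 882.353ms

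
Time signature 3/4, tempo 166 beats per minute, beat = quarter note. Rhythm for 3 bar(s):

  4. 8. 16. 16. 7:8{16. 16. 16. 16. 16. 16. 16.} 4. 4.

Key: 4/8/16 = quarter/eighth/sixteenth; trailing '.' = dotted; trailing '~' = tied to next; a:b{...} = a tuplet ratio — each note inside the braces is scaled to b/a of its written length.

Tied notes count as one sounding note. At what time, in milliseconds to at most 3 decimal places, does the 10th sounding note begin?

1. 0.0ms @ 0 + 542.169ms (3/2)
2. 542.169ms @ 3/2 + 271.084ms (3/4)
3. 813.253ms @ 9/4 + 135.542ms (3/8)
4. 948.795ms @ 21/8 + 135.542ms (3/8)
5. 1084.337ms @ 3 + 154.905ms (3/7)
6. 1239.243ms @ 24/7 + 154.905ms (3/7)
7. 1394.148ms @ 27/7 + 154.905ms (3/7)
8. 1549.053ms @ 30/7 + 154.905ms (3/7)
9. 1703.959ms @ 33/7 + 154.905ms (3/7)
10. 1858.864ms @ 36/7 + 154.905ms (3/7)
11. 2013.769ms @ 39/7 + 154.905ms (3/7)
12. 2168.675ms @ 6 + 542.169ms (3/2)
13. 2710.843ms @ 15/2 + 542.169ms (3/2)

note 10 onset = 36/7b = 1858.864ms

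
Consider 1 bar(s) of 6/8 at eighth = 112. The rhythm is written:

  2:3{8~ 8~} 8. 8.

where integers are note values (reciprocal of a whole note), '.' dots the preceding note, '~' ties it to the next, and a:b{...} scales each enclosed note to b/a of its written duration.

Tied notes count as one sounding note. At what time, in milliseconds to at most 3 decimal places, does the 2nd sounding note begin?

note 2 onset = 9/2b = 2410.714ms

1. 0.0ms @ 0 + 2410.714ms (9/2)
2. 2410.714ms @ 9/2 + 803.571ms (3/2)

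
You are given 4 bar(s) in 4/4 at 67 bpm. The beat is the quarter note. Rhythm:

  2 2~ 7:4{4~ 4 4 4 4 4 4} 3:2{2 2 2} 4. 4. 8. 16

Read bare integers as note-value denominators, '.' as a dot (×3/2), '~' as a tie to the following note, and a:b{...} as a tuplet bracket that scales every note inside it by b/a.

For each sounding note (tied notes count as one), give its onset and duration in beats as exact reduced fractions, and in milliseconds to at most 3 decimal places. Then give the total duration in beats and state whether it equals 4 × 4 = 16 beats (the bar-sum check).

1) 0.0ms=0b +1791.045ms=2b
2) 1791.045ms=2b +2814.499ms=22/7b
3) 4605.544ms=36/7b +511.727ms=4/7b
4) 5117.271ms=40/7b +511.727ms=4/7b
5) 5628.998ms=44/7b +511.727ms=4/7b
6) 6140.725ms=48/7b +511.727ms=4/7b
7) 6652.452ms=52/7b +511.727ms=4/7b
8) 7164.179ms=8b +1194.03ms=4/3b
9) 8358.209ms=28/3b +1194.03ms=4/3b
10) 9552.239ms=32/3b +1194.03ms=4/3b
11) 10746.269ms=12b +1343.284ms=3/2b
12) 12089.552ms=27/2b +1343.284ms=3/2b
13) 13432.836ms=15b +671.642ms=3/4b
14) 14104.478ms=63/4b +223.881ms=1/4b
Σ=16b of 16 (67bpm 4/4) — PASS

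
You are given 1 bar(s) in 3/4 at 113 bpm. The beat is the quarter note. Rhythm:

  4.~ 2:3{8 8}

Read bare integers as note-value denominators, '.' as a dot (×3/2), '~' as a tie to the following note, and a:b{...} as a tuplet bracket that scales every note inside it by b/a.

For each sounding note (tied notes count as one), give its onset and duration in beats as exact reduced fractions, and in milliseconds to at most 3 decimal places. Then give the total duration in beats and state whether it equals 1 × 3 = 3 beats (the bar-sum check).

1) 0.0ms=0b +1194.69ms=9/4b
2) 1194.69ms=9/4b +398.23ms=3/4b
Σ=3b of 3 (113bpm 3/4) — PASS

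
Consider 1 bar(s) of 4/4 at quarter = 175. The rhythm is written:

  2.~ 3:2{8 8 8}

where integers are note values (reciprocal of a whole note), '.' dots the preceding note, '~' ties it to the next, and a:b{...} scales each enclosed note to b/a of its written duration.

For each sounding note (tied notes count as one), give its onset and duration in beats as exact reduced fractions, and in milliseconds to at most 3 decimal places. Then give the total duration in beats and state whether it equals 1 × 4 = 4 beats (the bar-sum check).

1) 0.0ms=0b +1142.857ms=10/3b
2) 1142.857ms=10/3b +114.286ms=1/3b
3) 1257.143ms=11/3b +114.286ms=1/3b
Σ=4b of 4 (175bpm 4/4) — PASS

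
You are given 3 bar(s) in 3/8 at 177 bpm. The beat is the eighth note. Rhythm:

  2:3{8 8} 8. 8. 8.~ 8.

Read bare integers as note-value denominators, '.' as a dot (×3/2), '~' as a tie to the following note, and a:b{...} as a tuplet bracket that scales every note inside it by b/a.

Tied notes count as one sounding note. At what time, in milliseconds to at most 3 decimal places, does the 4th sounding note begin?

note 4 onset = 9/2b = 1525.424ms

1. 0.0ms @ 0 + 508.475ms (3/2)
2. 508.475ms @ 3/2 + 508.475ms (3/2)
3. 1016.949ms @ 3 + 508.475ms (3/2)
4. 1525.424ms @ 9/2 + 508.475ms (3/2)
5. 2033.898ms @ 6 + 1016.949ms (3)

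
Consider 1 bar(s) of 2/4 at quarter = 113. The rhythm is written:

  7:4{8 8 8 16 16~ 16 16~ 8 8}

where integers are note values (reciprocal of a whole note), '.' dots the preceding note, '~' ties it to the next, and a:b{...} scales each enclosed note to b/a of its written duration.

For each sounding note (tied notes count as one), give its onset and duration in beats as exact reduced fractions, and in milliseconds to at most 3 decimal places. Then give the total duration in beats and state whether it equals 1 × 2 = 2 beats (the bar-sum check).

1) 0.0ms=0b +151.707ms=2/7b
2) 151.707ms=2/7b +151.707ms=2/7b
3) 303.413ms=4/7b +151.707ms=2/7b
4) 455.12ms=6/7b +75.853ms=1/7b
5) 530.973ms=1b +151.707ms=2/7b
6) 682.68ms=9/7b +227.56ms=3/7b
7) 910.24ms=12/7b +151.707ms=2/7b
Σ=2b of 2 (113bpm 2/4) — PASS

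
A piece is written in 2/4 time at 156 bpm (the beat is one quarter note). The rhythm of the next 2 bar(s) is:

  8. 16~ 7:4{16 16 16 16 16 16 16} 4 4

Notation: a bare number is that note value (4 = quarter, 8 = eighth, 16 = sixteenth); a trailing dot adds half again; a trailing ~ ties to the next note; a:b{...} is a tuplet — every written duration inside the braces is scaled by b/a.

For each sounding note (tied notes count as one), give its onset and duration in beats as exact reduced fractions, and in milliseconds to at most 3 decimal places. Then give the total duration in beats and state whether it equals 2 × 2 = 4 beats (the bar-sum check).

1) 0.0ms=0b +288.462ms=3/4b
2) 288.462ms=3/4b +151.099ms=11/28b
3) 439.56ms=8/7b +54.945ms=1/7b
4) 494.505ms=9/7b +54.945ms=1/7b
5) 549.451ms=10/7b +54.945ms=1/7b
6) 604.396ms=11/7b +54.945ms=1/7b
7) 659.341ms=12/7b +54.945ms=1/7b
8) 714.286ms=13/7b +54.945ms=1/7b
9) 769.231ms=2b +384.615ms=1b
10) 1153.846ms=3b +384.615ms=1b
Σ=4b of 4 (156bpm 2/4) — PASS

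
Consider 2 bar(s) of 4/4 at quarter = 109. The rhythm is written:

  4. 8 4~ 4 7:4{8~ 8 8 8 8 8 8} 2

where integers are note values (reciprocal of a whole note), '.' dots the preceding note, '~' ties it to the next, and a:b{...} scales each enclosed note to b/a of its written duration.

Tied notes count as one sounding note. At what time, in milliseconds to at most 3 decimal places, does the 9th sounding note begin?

note 9 onset = 40/7b = 3145.478ms

1. 0.0ms @ 0 + 825.688ms (3/2)
2. 825.688ms @ 3/2 + 275.229ms (1/2)
3. 1100.917ms @ 2 + 1100.917ms (2)
4. 2201.835ms @ 4 + 314.548ms (4/7)
5. 2516.383ms @ 32/7 + 157.274ms (2/7)
6. 2673.657ms @ 34/7 + 157.274ms (2/7)
7. 2830.931ms @ 36/7 + 157.274ms (2/7)
8. 2988.204ms @ 38/7 + 157.274ms (2/7)
9. 3145.478ms @ 40/7 + 157.274ms (2/7)
10. 3302.752ms @ 6 + 1100.917ms (2)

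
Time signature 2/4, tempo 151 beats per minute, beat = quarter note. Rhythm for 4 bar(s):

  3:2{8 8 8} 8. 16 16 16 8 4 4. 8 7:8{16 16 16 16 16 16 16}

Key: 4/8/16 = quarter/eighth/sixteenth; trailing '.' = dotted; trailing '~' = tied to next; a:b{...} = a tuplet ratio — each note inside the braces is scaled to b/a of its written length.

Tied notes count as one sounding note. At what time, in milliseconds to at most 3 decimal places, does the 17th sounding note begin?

note 17 onset = 52/7b = 2951.75ms

1. 0.0ms @ 0 + 132.45ms (1/3)
2. 132.45ms @ 1/3 + 132.45ms (1/3)
3. 264.901ms @ 2/3 + 132.45ms (1/3)
4. 397.351ms @ 1 + 298.013ms (3/4)
5. 695.364ms @ 7/4 + 99.338ms (1/4)
6. 794.702ms @ 2 + 99.338ms (1/4)
7. 894.04ms @ 9/4 + 99.338ms (1/4)
8. 993.377ms @ 5/2 + 198.675ms (1/2)
9. 1192.053ms @ 3 + 397.351ms (1)
10. 1589.404ms @ 4 + 596.026ms (3/2)
11. 2185.43ms @ 11/2 + 198.675ms (1/2)
12. 2384.106ms @ 6 + 113.529ms (2/7)
13. 2497.635ms @ 44/7 + 113.529ms (2/7)
14. 2611.164ms @ 46/7 + 113.529ms (2/7)
15. 2724.693ms @ 48/7 + 113.529ms (2/7)
16. 2838.221ms @ 50/7 + 113.529ms (2/7)
17. 2951.75ms @ 52/7 + 113.529ms (2/7)
18. 3065.279ms @ 54/7 + 113.529ms (2/7)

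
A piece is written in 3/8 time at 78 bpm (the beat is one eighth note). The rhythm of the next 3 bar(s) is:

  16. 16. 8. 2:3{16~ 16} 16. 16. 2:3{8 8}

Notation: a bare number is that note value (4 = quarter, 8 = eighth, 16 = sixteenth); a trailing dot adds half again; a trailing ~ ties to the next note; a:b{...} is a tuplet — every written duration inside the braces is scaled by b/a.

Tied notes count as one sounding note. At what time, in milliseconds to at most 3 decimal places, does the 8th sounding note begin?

note 8 onset = 15/2b = 5769.231ms

1. 0.0ms @ 0 + 576.923ms (3/4)
2. 576.923ms @ 3/4 + 576.923ms (3/4)
3. 1153.846ms @ 3/2 + 1153.846ms (3/2)
4. 2307.692ms @ 3 + 1153.846ms (3/2)
5. 3461.538ms @ 9/2 + 576.923ms (3/4)
6. 4038.462ms @ 21/4 + 576.923ms (3/4)
7. 4615.385ms @ 6 + 1153.846ms (3/2)
8. 5769.231ms @ 15/2 + 1153.846ms (3/2)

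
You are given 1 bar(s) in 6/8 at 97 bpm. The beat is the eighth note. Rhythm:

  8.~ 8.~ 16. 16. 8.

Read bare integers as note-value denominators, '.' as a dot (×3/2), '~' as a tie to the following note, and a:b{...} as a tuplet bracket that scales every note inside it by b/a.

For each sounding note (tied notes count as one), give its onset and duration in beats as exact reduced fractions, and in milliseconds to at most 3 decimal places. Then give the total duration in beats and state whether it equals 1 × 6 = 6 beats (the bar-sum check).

1) 0.0ms=0b +2319.588ms=15/4b
2) 2319.588ms=15/4b +463.918ms=3/4b
3) 2783.505ms=9/2b +927.835ms=3/2b
Σ=6b of 6 (97bpm 6/8) — PASS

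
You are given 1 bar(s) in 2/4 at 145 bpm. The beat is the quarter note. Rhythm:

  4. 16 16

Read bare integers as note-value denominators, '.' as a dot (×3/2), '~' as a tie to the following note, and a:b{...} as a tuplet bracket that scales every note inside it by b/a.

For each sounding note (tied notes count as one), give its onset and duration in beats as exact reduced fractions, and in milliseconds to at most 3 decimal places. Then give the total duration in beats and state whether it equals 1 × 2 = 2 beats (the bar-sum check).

1) 0.0ms=0b +620.69ms=3/2b
2) 620.69ms=3/2b +103.448ms=1/4b
3) 724.138ms=7/4b +103.448ms=1/4b
Σ=2b of 2 (145bpm 2/4) — PASS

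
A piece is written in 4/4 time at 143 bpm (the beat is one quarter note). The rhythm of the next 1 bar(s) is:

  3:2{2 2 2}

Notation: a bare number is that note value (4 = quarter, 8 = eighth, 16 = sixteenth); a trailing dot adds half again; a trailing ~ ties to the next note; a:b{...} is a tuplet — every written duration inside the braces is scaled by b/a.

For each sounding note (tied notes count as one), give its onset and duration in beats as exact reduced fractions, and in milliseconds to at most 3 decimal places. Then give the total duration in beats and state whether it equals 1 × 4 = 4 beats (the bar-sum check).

1) 0.0ms=0b +559.441ms=4/3b
2) 559.441ms=4/3b +559.441ms=4/3b
3) 1118.881ms=8/3b +559.441ms=4/3b
Σ=4b of 4 (143bpm 4/4) — PASS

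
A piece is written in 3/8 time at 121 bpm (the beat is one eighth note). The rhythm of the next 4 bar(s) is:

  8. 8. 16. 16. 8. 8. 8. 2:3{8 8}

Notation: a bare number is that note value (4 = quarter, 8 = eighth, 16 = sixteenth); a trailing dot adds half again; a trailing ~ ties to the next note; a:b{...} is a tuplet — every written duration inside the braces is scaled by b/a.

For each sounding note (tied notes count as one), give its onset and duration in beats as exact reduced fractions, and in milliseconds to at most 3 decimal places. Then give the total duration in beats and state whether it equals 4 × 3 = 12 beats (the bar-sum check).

1) 0.0ms=0b +743.802ms=3/2b
2) 743.802ms=3/2b +743.802ms=3/2b
3) 1487.603ms=3b +371.901ms=3/4b
4) 1859.504ms=15/4b +371.901ms=3/4b
5) 2231.405ms=9/2b +743.802ms=3/2b
6) 2975.207ms=6b +743.802ms=3/2b
7) 3719.008ms=15/2b +743.802ms=3/2b
8) 4462.81ms=9b +743.802ms=3/2b
9) 5206.612ms=21/2b +743.802ms=3/2b
Σ=12b of 12 (121bpm 3/8) — PASS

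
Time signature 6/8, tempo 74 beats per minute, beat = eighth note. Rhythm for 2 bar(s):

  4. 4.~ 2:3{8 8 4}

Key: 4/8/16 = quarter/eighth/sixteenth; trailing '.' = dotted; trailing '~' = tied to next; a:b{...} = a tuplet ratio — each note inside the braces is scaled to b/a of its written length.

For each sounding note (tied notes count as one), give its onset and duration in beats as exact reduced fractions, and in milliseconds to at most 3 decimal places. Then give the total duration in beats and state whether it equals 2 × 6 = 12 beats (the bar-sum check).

1) 0.0ms=0b +2432.432ms=3b
2) 2432.432ms=3b +3648.649ms=9/2b
3) 6081.081ms=15/2b +1216.216ms=3/2b
4) 7297.297ms=9b +2432.432ms=3b
Σ=12b of 12 (74bpm 6/8) — PASS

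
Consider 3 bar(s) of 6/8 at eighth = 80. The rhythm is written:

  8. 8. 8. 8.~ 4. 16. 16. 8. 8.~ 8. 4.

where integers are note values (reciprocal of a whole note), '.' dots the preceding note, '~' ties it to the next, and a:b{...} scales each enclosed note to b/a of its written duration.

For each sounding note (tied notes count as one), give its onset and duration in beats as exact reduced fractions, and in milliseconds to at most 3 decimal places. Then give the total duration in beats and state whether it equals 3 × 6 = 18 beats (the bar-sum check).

1) 0.0ms=0b +1125.0ms=3/2b
2) 1125.0ms=3/2b +1125.0ms=3/2b
3) 2250.0ms=3b +1125.0ms=3/2b
4) 3375.0ms=9/2b +3375.0ms=9/2b
5) 6750.0ms=9b +562.5ms=3/4b
6) 7312.5ms=39/4b +562.5ms=3/4b
7) 7875.0ms=21/2b +1125.0ms=3/2b
8) 9000.0ms=12b +2250.0ms=3b
9) 11250.0ms=15b +2250.0ms=3b
Σ=18b of 18 (80bpm 6/8) — PASS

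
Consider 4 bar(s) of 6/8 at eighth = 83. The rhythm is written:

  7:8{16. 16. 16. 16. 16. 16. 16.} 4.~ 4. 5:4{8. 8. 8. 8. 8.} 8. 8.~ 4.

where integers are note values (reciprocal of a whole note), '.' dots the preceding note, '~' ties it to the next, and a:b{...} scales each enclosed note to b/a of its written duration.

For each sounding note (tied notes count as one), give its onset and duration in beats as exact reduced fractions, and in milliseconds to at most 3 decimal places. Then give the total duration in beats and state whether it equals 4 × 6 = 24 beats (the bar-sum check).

1) 0.0ms=0b +619.621ms=6/7b
2) 619.621ms=6/7b +619.621ms=6/7b
3) 1239.243ms=12/7b +619.621ms=6/7b
4) 1858.864ms=18/7b +619.621ms=6/7b
5) 2478.485ms=24/7b +619.621ms=6/7b
6) 3098.107ms=30/7b +619.621ms=6/7b
7) 3717.728ms=36/7b +619.621ms=6/7b
8) 4337.349ms=6b +4337.349ms=6b
9) 8674.699ms=12b +867.47ms=6/5b
10) 9542.169ms=66/5b +867.47ms=6/5b
11) 10409.639ms=72/5b +867.47ms=6/5b
12) 11277.108ms=78/5b +867.47ms=6/5b
13) 12144.578ms=84/5b +867.47ms=6/5b
14) 13012.048ms=18b +1084.337ms=3/2b
15) 14096.386ms=39/2b +3253.012ms=9/2b
Σ=24b of 24 (83bpm 6/8) — PASS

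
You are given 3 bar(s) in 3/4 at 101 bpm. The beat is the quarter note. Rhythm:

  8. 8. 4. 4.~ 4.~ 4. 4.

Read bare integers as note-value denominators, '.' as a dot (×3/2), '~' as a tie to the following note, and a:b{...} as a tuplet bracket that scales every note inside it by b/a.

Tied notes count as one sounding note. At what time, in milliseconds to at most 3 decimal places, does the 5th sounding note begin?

note 5 onset = 15/2b = 4455.446ms

1. 0.0ms @ 0 + 445.545ms (3/4)
2. 445.545ms @ 3/4 + 445.545ms (3/4)
3. 891.089ms @ 3/2 + 891.089ms (3/2)
4. 1782.178ms @ 3 + 2673.267ms (9/2)
5. 4455.446ms @ 15/2 + 891.089ms (3/2)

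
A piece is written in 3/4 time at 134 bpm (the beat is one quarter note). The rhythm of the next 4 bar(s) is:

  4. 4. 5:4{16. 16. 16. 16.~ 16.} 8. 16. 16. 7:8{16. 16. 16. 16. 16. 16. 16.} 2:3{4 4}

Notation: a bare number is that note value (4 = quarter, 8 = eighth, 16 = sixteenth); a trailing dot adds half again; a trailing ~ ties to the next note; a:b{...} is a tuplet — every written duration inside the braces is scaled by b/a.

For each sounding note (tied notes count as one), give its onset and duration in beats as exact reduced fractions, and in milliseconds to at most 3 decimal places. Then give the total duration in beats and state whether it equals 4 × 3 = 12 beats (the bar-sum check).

1) 0.0ms=0b +671.642ms=3/2b
2) 671.642ms=3/2b +671.642ms=3/2b
3) 1343.284ms=3b +134.328ms=3/10b
4) 1477.612ms=33/10b +134.328ms=3/10b
5) 1611.94ms=18/5b +134.328ms=3/10b
6) 1746.269ms=39/10b +268.657ms=3/5b
7) 2014.925ms=9/2b +335.821ms=3/4b
8) 2350.746ms=21/4b +167.91ms=3/8b
9) 2518.657ms=45/8b +167.91ms=3/8b
10) 2686.567ms=6b +191.898ms=3/7b
11) 2878.465ms=45/7b +191.898ms=3/7b
12) 3070.362ms=48/7b +191.898ms=3/7b
13) 3262.26ms=51/7b +191.898ms=3/7b
14) 3454.158ms=54/7b +191.898ms=3/7b
15) 3646.055ms=57/7b +191.898ms=3/7b
16) 3837.953ms=60/7b +191.898ms=3/7b
17) 4029.851ms=9b +671.642ms=3/2b
18) 4701.493ms=21/2b +671.642ms=3/2b
Σ=12b of 12 (134bpm 3/4) — PASS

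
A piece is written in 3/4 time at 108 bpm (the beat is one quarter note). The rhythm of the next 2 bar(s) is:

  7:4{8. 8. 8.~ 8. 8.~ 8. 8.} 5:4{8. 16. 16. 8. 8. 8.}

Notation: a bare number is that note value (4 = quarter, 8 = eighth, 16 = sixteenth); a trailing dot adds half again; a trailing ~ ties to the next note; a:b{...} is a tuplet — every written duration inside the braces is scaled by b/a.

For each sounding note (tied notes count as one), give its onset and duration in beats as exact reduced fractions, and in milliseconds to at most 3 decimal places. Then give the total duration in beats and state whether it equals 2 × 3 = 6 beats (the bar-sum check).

1) 0.0ms=0b +238.095ms=3/7b
2) 238.095ms=3/7b +238.095ms=3/7b
3) 476.19ms=6/7b +476.19ms=6/7b
4) 952.381ms=12/7b +476.19ms=6/7b
5) 1428.571ms=18/7b +238.095ms=3/7b
6) 1666.667ms=3b +333.333ms=3/5b
7) 2000.0ms=18/5b +166.667ms=3/10b
8) 2166.667ms=39/10b +166.667ms=3/10b
9) 2333.333ms=21/5b +333.333ms=3/5b
10) 2666.667ms=24/5b +333.333ms=3/5b
11) 3000.0ms=27/5b +333.333ms=3/5b
Σ=6b of 6 (108bpm 3/4) — PASS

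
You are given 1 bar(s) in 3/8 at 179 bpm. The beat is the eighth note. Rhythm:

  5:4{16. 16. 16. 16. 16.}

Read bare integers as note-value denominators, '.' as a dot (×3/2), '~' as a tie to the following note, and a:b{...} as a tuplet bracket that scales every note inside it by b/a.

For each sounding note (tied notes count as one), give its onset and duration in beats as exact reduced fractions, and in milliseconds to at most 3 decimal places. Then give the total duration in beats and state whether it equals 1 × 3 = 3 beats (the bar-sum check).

1) 0.0ms=0b +201.117ms=3/5b
2) 201.117ms=3/5b +201.117ms=3/5b
3) 402.235ms=6/5b +201.117ms=3/5b
4) 603.352ms=9/5b +201.117ms=3/5b
5) 804.469ms=12/5b +201.117ms=3/5b
Σ=3b of 3 (179bpm 3/8) — PASS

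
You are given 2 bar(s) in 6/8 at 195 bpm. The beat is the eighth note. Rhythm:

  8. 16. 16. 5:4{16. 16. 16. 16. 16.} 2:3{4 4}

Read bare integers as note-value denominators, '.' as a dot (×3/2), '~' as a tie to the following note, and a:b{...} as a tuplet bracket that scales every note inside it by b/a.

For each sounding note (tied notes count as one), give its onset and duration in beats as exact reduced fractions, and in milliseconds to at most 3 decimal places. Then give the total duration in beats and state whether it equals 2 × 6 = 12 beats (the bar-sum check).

1) 0.0ms=0b +461.538ms=3/2b
2) 461.538ms=3/2b +230.769ms=3/4b
3) 692.308ms=9/4b +230.769ms=3/4b
4) 923.077ms=3b +184.615ms=3/5b
5) 1107.692ms=18/5b +184.615ms=3/5b
6) 1292.308ms=21/5b +184.615ms=3/5b
7) 1476.923ms=24/5b +184.615ms=3/5b
8) 1661.538ms=27/5b +184.615ms=3/5b
9) 1846.154ms=6b +923.077ms=3b
10) 2769.231ms=9b +923.077ms=3b
Σ=12b of 12 (195bpm 6/8) — PASS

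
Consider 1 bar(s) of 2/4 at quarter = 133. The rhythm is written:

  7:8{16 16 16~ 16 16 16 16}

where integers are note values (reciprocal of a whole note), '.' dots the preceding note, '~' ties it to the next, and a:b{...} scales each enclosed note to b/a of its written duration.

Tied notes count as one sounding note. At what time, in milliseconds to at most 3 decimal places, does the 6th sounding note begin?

1. 0.0ms @ 0 + 128.894ms (2/7)
2. 128.894ms @ 2/7 + 128.894ms (2/7)
3. 257.787ms @ 4/7 + 257.787ms (4/7)
4. 515.575ms @ 8/7 + 128.894ms (2/7)
5. 644.468ms @ 10/7 + 128.894ms (2/7)
6. 773.362ms @ 12/7 + 128.894ms (2/7)

note 6 onset = 12/7b = 773.362ms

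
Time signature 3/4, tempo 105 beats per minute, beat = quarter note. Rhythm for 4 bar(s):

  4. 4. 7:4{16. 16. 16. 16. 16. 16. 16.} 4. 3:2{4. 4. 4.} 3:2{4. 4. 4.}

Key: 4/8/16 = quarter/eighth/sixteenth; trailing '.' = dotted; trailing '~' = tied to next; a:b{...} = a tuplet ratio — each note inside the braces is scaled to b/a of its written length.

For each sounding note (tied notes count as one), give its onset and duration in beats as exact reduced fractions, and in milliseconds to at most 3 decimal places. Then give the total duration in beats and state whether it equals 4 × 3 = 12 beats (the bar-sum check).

1) 0.0ms=0b +857.143ms=3/2b
2) 857.143ms=3/2b +857.143ms=3/2b
3) 1714.286ms=3b +122.449ms=3/14b
4) 1836.735ms=45/14b +122.449ms=3/14b
5) 1959.184ms=24/7b +122.449ms=3/14b
6) 2081.633ms=51/14b +122.449ms=3/14b
7) 2204.082ms=27/7b +122.449ms=3/14b
8) 2326.531ms=57/14b +122.449ms=3/14b
9) 2448.98ms=30/7b +122.449ms=3/14b
10) 2571.429ms=9/2b +857.143ms=3/2b
11) 3428.571ms=6b +571.429ms=1b
12) 4000.0ms=7b +571.429ms=1b
13) 4571.429ms=8b +571.429ms=1b
14) 5142.857ms=9b +571.429ms=1b
15) 5714.286ms=10b +571.429ms=1b
16) 6285.714ms=11b +571.429ms=1b
Σ=12b of 12 (105bpm 3/4) — PASS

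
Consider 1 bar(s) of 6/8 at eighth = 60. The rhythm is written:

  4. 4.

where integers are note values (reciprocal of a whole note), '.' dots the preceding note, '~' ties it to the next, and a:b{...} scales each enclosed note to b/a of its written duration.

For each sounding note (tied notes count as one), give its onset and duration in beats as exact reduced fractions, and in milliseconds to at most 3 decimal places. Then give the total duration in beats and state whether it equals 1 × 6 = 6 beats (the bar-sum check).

1) 0.0ms=0b +3000.0ms=3b
2) 3000.0ms=3b +3000.0ms=3b
Σ=6b of 6 (60bpm 6/8) — PASS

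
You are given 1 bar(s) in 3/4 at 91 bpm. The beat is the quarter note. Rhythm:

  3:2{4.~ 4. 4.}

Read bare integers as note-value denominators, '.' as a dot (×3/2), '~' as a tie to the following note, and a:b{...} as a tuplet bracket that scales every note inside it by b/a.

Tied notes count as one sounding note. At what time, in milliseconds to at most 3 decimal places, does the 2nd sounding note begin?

1. 0.0ms @ 0 + 1318.681ms (2)
2. 1318.681ms @ 2 + 659.341ms (1)

note 2 onset = 2b = 1318.681ms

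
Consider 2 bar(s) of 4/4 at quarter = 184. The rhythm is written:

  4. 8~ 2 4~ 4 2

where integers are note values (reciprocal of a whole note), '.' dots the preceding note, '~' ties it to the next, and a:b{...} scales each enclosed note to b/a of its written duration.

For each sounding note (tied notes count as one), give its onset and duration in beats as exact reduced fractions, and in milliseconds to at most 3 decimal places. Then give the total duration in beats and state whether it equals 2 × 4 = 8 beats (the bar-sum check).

1) 0.0ms=0b +489.13ms=3/2b
2) 489.13ms=3/2b +815.217ms=5/2b
3) 1304.348ms=4b +652.174ms=2b
4) 1956.522ms=6b +652.174ms=2b
Σ=8b of 8 (184bpm 4/4) — PASS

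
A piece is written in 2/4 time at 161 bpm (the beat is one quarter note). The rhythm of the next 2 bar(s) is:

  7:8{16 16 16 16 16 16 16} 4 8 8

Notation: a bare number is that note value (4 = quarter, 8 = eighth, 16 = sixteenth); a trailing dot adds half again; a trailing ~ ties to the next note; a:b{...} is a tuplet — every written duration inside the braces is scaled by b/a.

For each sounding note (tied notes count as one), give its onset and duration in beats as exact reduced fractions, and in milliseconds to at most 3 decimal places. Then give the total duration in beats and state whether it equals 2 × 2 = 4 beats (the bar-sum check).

1) 0.0ms=0b +106.477ms=2/7b
2) 106.477ms=2/7b +106.477ms=2/7b
3) 212.955ms=4/7b +106.477ms=2/7b
4) 319.432ms=6/7b +106.477ms=2/7b
5) 425.909ms=8/7b +106.477ms=2/7b
6) 532.387ms=10/7b +106.477ms=2/7b
7) 638.864ms=12/7b +106.477ms=2/7b
8) 745.342ms=2b +372.671ms=1b
9) 1118.012ms=3b +186.335ms=1/2b
10) 1304.348ms=7/2b +186.335ms=1/2b
Σ=4b of 4 (161bpm 2/4) — PASS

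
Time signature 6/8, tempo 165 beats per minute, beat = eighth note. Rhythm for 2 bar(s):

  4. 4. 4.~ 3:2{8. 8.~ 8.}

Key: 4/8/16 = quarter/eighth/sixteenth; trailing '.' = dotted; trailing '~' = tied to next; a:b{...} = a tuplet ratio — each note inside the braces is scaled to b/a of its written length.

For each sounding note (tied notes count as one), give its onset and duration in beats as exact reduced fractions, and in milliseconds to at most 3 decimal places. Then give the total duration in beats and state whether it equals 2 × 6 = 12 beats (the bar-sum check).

1) 0.0ms=0b +1090.909ms=3b
2) 1090.909ms=3b +1090.909ms=3b
3) 2181.818ms=6b +1454.545ms=4b
4) 3636.364ms=10b +727.273ms=2b
Σ=12b of 12 (165bpm 6/8) — PASS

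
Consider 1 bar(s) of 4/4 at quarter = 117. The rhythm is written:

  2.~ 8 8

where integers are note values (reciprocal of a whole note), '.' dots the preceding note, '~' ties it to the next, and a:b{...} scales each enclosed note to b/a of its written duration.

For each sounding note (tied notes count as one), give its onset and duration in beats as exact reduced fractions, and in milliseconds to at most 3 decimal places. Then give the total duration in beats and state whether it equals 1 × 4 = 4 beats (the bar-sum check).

1) 0.0ms=0b +1794.872ms=7/2b
2) 1794.872ms=7/2b +256.41ms=1/2b
Σ=4b of 4 (117bpm 4/4) — PASS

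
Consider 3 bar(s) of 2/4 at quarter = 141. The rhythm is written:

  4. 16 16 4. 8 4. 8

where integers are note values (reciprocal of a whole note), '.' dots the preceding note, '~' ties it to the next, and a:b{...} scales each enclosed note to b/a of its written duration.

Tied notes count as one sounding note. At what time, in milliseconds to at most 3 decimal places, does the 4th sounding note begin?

note 4 onset = 2b = 851.064ms

1. 0.0ms @ 0 + 638.298ms (3/2)
2. 638.298ms @ 3/2 + 106.383ms (1/4)
3. 744.681ms @ 7/4 + 106.383ms (1/4)
4. 851.064ms @ 2 + 638.298ms (3/2)
5. 1489.362ms @ 7/2 + 212.766ms (1/2)
6. 1702.128ms @ 4 + 638.298ms (3/2)
7. 2340.426ms @ 11/2 + 212.766ms (1/2)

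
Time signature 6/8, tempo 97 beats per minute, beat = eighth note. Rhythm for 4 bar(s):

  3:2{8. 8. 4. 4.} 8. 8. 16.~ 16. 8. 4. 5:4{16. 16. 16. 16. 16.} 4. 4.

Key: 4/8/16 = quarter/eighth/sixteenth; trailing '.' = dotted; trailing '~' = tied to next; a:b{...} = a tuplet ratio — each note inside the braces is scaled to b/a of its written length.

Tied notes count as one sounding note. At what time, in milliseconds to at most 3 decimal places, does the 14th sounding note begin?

note 14 onset = 87/5b = 10762.887ms

1. 0.0ms @ 0 + 618.557ms (1)
2. 618.557ms @ 1 + 618.557ms (1)
3. 1237.113ms @ 2 + 1237.113ms (2)
4. 2474.227ms @ 4 + 1237.113ms (2)
5. 3711.34ms @ 6 + 927.835ms (3/2)
6. 4639.175ms @ 15/2 + 927.835ms (3/2)
7. 5567.01ms @ 9 + 927.835ms (3/2)
8. 6494.845ms @ 21/2 + 927.835ms (3/2)
9. 7422.68ms @ 12 + 1855.67ms (3)
10. 9278.351ms @ 15 + 371.134ms (3/5)
11. 9649.485ms @ 78/5 + 371.134ms (3/5)
12. 10020.619ms @ 81/5 + 371.134ms (3/5)
13. 10391.753ms @ 84/5 + 371.134ms (3/5)
14. 10762.887ms @ 87/5 + 371.134ms (3/5)
15. 11134.021ms @ 18 + 1855.67ms (3)
16. 12989.691ms @ 21 + 1855.67ms (3)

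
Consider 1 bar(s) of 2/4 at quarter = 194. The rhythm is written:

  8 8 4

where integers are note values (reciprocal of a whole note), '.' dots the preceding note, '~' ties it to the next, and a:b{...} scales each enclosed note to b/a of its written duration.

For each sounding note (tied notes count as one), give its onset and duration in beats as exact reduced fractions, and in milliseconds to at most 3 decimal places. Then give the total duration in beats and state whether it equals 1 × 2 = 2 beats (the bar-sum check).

1) 0.0ms=0b +154.639ms=1/2b
2) 154.639ms=1/2b +154.639ms=1/2b
3) 309.278ms=1b +309.278ms=1b
Σ=2b of 2 (194bpm 2/4) — PASS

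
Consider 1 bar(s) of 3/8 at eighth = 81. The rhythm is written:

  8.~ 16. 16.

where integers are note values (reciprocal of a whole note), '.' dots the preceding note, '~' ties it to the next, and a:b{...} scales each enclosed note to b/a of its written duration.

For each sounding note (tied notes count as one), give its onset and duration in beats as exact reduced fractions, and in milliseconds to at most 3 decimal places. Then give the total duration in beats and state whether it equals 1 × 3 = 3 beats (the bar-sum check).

1) 0.0ms=0b +1666.667ms=9/4b
2) 1666.667ms=9/4b +555.556ms=3/4b
Σ=3b of 3 (81bpm 3/8) — PASS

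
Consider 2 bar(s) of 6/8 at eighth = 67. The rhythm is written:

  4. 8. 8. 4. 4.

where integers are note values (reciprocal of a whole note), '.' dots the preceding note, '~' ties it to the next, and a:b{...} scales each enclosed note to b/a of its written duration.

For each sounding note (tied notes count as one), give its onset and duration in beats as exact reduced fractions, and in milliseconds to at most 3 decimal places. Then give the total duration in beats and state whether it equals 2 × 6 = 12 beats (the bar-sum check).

1) 0.0ms=0b +2686.567ms=3b
2) 2686.567ms=3b +1343.284ms=3/2b
3) 4029.851ms=9/2b +1343.284ms=3/2b
4) 5373.134ms=6b +2686.567ms=3b
5) 8059.701ms=9b +2686.567ms=3b
Σ=12b of 12 (67bpm 6/8) — PASS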